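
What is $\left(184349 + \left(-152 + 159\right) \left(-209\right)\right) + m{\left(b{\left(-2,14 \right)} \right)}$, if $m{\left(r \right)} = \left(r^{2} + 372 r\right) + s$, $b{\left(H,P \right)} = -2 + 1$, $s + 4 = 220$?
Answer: $182731$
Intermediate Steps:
$s = 216$ ($s = -4 + 220 = 216$)
$b{\left(H,P \right)} = -1$
$m{\left(r \right)} = 216 + r^{2} + 372 r$ ($m{\left(r \right)} = \left(r^{2} + 372 r\right) + 216 = 216 + r^{2} + 372 r$)
$\left(184349 + \left(-152 + 159\right) \left(-209\right)\right) + m{\left(b{\left(-2,14 \right)} \right)} = \left(184349 + \left(-152 + 159\right) \left(-209\right)\right) + \left(216 + \left(-1\right)^{2} + 372 \left(-1\right)\right) = \left(184349 + 7 \left(-209\right)\right) + \left(216 + 1 - 372\right) = \left(184349 - 1463\right) - 155 = 182886 - 155 = 182731$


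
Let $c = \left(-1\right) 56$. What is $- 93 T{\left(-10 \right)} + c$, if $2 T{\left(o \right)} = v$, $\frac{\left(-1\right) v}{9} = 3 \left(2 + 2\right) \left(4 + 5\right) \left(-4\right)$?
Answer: $-180848$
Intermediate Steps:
$v = 3888$ ($v = - 9 \cdot 3 \left(2 + 2\right) \left(4 + 5\right) \left(-4\right) = - 9 \cdot 3 \cdot 4 \cdot 9 \left(-4\right) = - 9 \cdot 3 \cdot 36 \left(-4\right) = - 9 \cdot 108 \left(-4\right) = \left(-9\right) \left(-432\right) = 3888$)
$T{\left(o \right)} = 1944$ ($T{\left(o \right)} = \frac{1}{2} \cdot 3888 = 1944$)
$c = -56$
$- 93 T{\left(-10 \right)} + c = \left(-93\right) 1944 - 56 = -180792 - 56 = -180848$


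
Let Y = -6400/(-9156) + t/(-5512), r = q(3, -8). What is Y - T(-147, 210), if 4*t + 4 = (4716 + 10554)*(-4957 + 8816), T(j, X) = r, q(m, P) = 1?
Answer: -67449462343/25233936 ≈ -2673.0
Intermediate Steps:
r = 1
T(j, X) = 1
t = 29463463/2 (t = -1 + ((4716 + 10554)*(-4957 + 8816))/4 = -1 + (15270*3859)/4 = -1 + (1/4)*58926930 = -1 + 29463465/2 = 29463463/2 ≈ 1.4732e+7)
Y = -67424228407/25233936 (Y = -6400/(-9156) + (29463463/2)/(-5512) = -6400*(-1/9156) + (29463463/2)*(-1/5512) = 1600/2289 - 29463463/11024 = -67424228407/25233936 ≈ -2672.0)
Y - T(-147, 210) = -67424228407/25233936 - 1*1 = -67424228407/25233936 - 1 = -67449462343/25233936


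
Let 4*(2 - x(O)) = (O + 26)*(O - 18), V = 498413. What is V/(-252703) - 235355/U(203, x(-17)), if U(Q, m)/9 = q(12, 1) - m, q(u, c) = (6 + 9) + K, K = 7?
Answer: 47369102953/106893369 ≈ 443.14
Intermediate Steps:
q(u, c) = 22 (q(u, c) = (6 + 9) + 7 = 15 + 7 = 22)
x(O) = 2 - (-18 + O)*(26 + O)/4 (x(O) = 2 - (O + 26)*(O - 18)/4 = 2 - (26 + O)*(-18 + O)/4 = 2 - (-18 + O)*(26 + O)/4)
U(Q, m) = 198 - 9*m (U(Q, m) = 9*(22 - m) = 198 - 9*m)
V/(-252703) - 235355/U(203, x(-17)) = 498413/(-252703) - 235355/(198 - 9*(119 - 2*(-17) - 1/4*(-17)**2)) = 498413*(-1/252703) - 235355/(198 - 9*(119 + 34 - 1/4*289)) = -498413/252703 - 235355/(198 - 9*(119 + 34 - 289/4)) = -498413/252703 - 235355/(198 - 9*323/4) = -498413/252703 - 235355/(198 - 2907/4) = -498413/252703 - 235355/(-2115/4) = -498413/252703 - 235355*(-4/2115) = -498413/252703 + 188284/423 = 47369102953/106893369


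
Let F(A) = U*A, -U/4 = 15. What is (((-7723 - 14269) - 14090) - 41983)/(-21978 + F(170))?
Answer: 78065/32178 ≈ 2.4260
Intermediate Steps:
U = -60 (U = -4*15 = -60)
F(A) = -60*A
(((-7723 - 14269) - 14090) - 41983)/(-21978 + F(170)) = (((-7723 - 14269) - 14090) - 41983)/(-21978 - 60*170) = ((-21992 - 14090) - 41983)/(-21978 - 10200) = (-36082 - 41983)/(-32178) = -78065*(-1/32178) = 78065/32178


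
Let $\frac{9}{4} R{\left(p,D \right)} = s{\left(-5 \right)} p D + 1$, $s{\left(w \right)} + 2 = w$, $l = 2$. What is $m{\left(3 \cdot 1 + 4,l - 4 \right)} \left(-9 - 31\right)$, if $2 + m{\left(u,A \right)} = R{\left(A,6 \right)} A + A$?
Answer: $\frac{28640}{9} \approx 3182.2$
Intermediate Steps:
$s{\left(w \right)} = -2 + w$
$R{\left(p,D \right)} = \frac{4}{9} - \frac{28 D p}{9}$ ($R{\left(p,D \right)} = \frac{4 \left(\left(-2 - 5\right) p D + 1\right)}{9} = \frac{4 \left(- 7 p D + 1\right)}{9} = \frac{4 \left(- 7 D p + 1\right)}{9} = \frac{4 \left(1 - 7 D p\right)}{9} = \frac{4}{9} - \frac{28 D p}{9}$)
$m{\left(u,A \right)} = -2 + A + A \left(\frac{4}{9} - \frac{56 A}{3}\right)$ ($m{\left(u,A \right)} = -2 + \left(\left(\frac{4}{9} - \frac{56 A}{3}\right) A + A\right) = -2 + \left(A \left(\frac{4}{9} - \frac{56 A}{3}\right) + A\right) = -2 + \left(A + A \left(\frac{4}{9} - \frac{56 A}{3}\right)\right) = -2 + A + A \left(\frac{4}{9} - \frac{56 A}{3}\right)$)
$m{\left(3 \cdot 1 + 4,l - 4 \right)} \left(-9 - 31\right) = \left(-2 - \frac{56 \left(2 - 4\right)^{2}}{3} + \frac{13 \left(2 - 4\right)}{9}\right) \left(-9 - 31\right) = \left(-2 - \frac{56 \left(2 - 4\right)^{2}}{3} + \frac{13 \left(2 - 4\right)}{9}\right) \left(-40\right) = \left(-2 - \frac{56 \left(-2\right)^{2}}{3} + \frac{13}{9} \left(-2\right)\right) \left(-40\right) = \left(-2 - \frac{224}{3} - \frac{26}{9}\right) \left(-40\right) = \left(- \frac{716}{9}\right) \left(-40\right) = \frac{28640}{9}$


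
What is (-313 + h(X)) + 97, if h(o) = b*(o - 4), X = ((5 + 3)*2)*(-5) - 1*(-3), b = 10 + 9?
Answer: -1755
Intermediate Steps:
b = 19
X = -77 (X = (8*2)*(-5) + 3 = 16*(-5) + 3 = -80 + 3 = -77)
h(o) = -76 + 19*o (h(o) = 19*(o - 4) = 19*(-4 + o) = -76 + 19*o)
(-313 + h(X)) + 97 = (-313 + (-76 + 19*(-77))) + 97 = (-313 + (-76 - 1463)) + 97 = (-313 - 1539) + 97 = -1852 + 97 = -1755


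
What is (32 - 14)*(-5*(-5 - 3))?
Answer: 720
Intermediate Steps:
(32 - 14)*(-5*(-5 - 3)) = 18*(-5*(-8)) = 18*40 = 720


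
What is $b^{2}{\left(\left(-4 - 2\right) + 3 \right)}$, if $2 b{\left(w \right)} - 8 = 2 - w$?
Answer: $\frac{169}{4} \approx 42.25$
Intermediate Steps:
$b{\left(w \right)} = 5 - \frac{w}{2}$ ($b{\left(w \right)} = 4 + \frac{2 - w}{2} = 4 - \left(-1 + \frac{w}{2}\right) = 5 - \frac{w}{2}$)
$b^{2}{\left(\left(-4 - 2\right) + 3 \right)} = \left(5 - \frac{\left(-4 - 2\right) + 3}{2}\right)^{2} = \left(5 - \frac{-6 + 3}{2}\right)^{2} = \left(5 - - \frac{3}{2}\right)^{2} = \left(5 + \frac{3}{2}\right)^{2} = \left(\frac{13}{2}\right)^{2} = \frac{169}{4}$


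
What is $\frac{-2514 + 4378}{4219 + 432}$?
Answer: $\frac{1864}{4651} \approx 0.40077$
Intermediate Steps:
$\frac{-2514 + 4378}{4219 + 432} = \frac{1864}{4651}$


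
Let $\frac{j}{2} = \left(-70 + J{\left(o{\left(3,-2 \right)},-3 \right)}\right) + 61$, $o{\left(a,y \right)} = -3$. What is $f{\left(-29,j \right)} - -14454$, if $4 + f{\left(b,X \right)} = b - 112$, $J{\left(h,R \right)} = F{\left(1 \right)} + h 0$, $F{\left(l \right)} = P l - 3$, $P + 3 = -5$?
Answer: $14309$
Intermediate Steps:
$P = -8$ ($P = -3 - 5 = -8$)
$F{\left(l \right)} = -3 - 8 l$ ($F{\left(l \right)} = - 8 l - 3 = -3 - 8 l$)
$J{\left(h,R \right)} = -11$ ($J{\left(h,R \right)} = \left(-3 - 8\right) + h 0 = \left(-3 - 8\right) + 0 = -11 + 0 = -11$)
$j = -40$ ($j = 2 \left(\left(-70 - 11\right) + 61\right) = 2 \left(-81 + 61\right) = 2 \left(-20\right) = -40$)
$f{\left(b,X \right)} = -116 + b$ ($f{\left(b,X \right)} = -4 + \left(b - 112\right) = -4 + \left(-112 + b\right) = -116 + b$)
$f{\left(-29,j \right)} - -14454 = \left(-116 - 29\right) - -14454 = -145 + 14454 = 14309$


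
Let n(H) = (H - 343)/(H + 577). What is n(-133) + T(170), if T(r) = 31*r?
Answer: 584851/111 ≈ 5268.9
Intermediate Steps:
n(H) = (-343 + H)/(577 + H)
n(-133) + T(170) = (-343 - 133)/(577 - 133) + 31*170 = -476/444 + 5270 = (1/444)*(-476) + 5270 = -119/111 + 5270 = 584851/111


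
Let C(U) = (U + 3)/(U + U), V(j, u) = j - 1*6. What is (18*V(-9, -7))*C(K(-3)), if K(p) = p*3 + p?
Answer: -405/4 ≈ -101.25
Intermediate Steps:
V(j, u) = -6 + j (V(j, u) = j - 6 = -6 + j)
K(p) = 4*p (K(p) = 3*p + p = 4*p)
C(U) = (3 + U)/(2*U) (C(U) = (3 + U)/((2*U)) = (3 + U)*(1/(2*U)) = (3 + U)/(2*U))
(18*V(-9, -7))*C(K(-3)) = (18*(-6 - 9))*((3 + 4*(-3))/(2*((4*(-3))))) = (18*(-15))*((1/2)*(3 - 12)/(-12)) = -135*(-1)*(-9)/12 = -270*3/8 = -405/4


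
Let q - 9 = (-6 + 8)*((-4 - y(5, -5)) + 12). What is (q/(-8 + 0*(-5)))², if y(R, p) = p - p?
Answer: 625/64 ≈ 9.7656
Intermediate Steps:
y(R, p) = 0
q = 25 (q = 9 + (-6 + 8)*((-4 - 1*0) + 12) = 9 + 2*((-4 + 0) + 12) = 9 + 2*(-4 + 12) = 9 + 2*8 = 9 + 16 = 25)
(q/(-8 + 0*(-5)))² = (25/(-8 + 0*(-5)))² = (25/(-8 + 0))² = (25/(-8))² = (25*(-⅛))² = (-25/8)² = 625/64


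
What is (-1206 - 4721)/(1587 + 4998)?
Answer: -5927/6585 ≈ -0.90008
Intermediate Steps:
(-1206 - 4721)/(1587 + 4998) = -5927/6585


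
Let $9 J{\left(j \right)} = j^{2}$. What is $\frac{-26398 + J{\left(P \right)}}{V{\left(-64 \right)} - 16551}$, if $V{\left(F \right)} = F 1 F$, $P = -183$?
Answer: $\frac{22677}{12455} \approx 1.8207$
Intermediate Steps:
$J{\left(j \right)} = \frac{j^{2}}{9}$
$V{\left(F \right)} = F^{2}$ ($V{\left(F \right)} = F F = F^{2}$)
$\frac{-26398 + J{\left(P \right)}}{V{\left(-64 \right)} - 16551} = \frac{-26398 + \frac{\left(-183\right)^{2}}{9}}{\left(-64\right)^{2} - 16551} = \frac{-26398 + \frac{1}{9} \cdot 33489}{4096 - 16551} = \frac{-26398 + 3721}{-12455} = \left(-22677\right) \left(- \frac{1}{12455}\right) = \frac{22677}{12455}$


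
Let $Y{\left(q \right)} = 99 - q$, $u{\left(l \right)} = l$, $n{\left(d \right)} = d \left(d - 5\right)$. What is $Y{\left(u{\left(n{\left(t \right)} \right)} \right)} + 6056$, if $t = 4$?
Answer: $6159$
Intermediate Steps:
$n{\left(d \right)} = d \left(-5 + d\right)$
$Y{\left(u{\left(n{\left(t \right)} \right)} \right)} + 6056 = \left(99 - 4 \left(-5 + 4\right)\right) + 6056 = \left(99 - 4 \left(-1\right)\right) + 6056 = \left(99 - -4\right) + 6056 = \left(99 + 4\right) + 6056 = 103 + 6056 = 6159$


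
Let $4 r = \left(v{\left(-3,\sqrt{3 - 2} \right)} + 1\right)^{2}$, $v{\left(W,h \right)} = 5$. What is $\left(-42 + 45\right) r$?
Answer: $27$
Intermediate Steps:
$r = 9$ ($r = \frac{\left(5 + 1\right)^{2}}{4} = \frac{6^{2}}{4} = \frac{1}{4} \cdot 36 = 9$)
$\left(-42 + 45\right) r = \left(-42 + 45\right) 9 = 3 \cdot 9 = 27$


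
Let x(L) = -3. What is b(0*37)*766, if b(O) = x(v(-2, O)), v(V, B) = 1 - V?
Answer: -2298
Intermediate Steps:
b(O) = -3
b(0*37)*766 = -3*766 = -2298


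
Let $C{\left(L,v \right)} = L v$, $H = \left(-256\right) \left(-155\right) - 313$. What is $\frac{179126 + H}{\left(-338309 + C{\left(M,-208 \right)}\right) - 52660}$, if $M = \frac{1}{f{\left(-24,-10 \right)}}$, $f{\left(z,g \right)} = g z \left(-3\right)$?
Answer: $- \frac{9832185}{17593592} \approx -0.55885$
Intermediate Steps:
$H = 39367$ ($H = 39680 - 313 = 39367$)
$f{\left(z,g \right)} = - 3 g z$
$M = - \frac{1}{720}$ ($M = \frac{1}{\left(-3\right) \left(-10\right) \left(-24\right)} = \frac{1}{-720} = - \frac{1}{720} \approx -0.0013889$)
$\frac{179126 + H}{\left(-338309 + C{\left(M,-208 \right)}\right) - 52660} = \frac{179126 + 39367}{\left(-338309 - - \frac{13}{45}\right) - 52660} = \frac{218493}{\left(-338309 + \frac{13}{45}\right) - 52660} = \frac{218493}{- \frac{15223892}{45} - 52660} = \frac{218493}{- \frac{17593592}{45}} = 218493 \left(- \frac{45}{17593592}\right) = - \frac{9832185}{17593592}$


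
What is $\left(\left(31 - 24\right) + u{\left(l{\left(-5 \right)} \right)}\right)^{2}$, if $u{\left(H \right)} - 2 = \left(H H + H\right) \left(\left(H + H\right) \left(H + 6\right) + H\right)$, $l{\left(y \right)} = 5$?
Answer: $11964681$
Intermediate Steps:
$u{\left(H \right)} = 2 + \left(H + H^{2}\right) \left(H + 2 H \left(6 + H\right)\right)$ ($u{\left(H \right)} = 2 + \left(H H + H\right) \left(\left(H + H\right) \left(H + 6\right) + H\right) = 2 + \left(H^{2} + H\right) \left(2 H \left(6 + H\right) + H\right) = 2 + \left(H + H^{2}\right) \left(2 H \left(6 + H\right) + H\right) = 2 + \left(H + H^{2}\right) \left(H + 2 H \left(6 + H\right)\right)$)
$\left(\left(31 - 24\right) + u{\left(l{\left(-5 \right)} \right)}\right)^{2} = \left(\left(31 - 24\right) + \left(2 + 2 \cdot 5^{4} + 13 \cdot 5^{2} + 15 \cdot 5^{3}\right)\right)^{2} = \left(\left(31 - 24\right) + \left(2 + 2 \cdot 625 + 13 \cdot 25 + 15 \cdot 125\right)\right)^{2} = \left(7 + \left(2 + 1250 + 325 + 1875\right)\right)^{2} = \left(7 + 3452\right)^{2} = 3459^{2} = 11964681$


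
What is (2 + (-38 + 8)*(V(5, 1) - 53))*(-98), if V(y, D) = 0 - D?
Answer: -158956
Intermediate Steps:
V(y, D) = -D
(2 + (-38 + 8)*(V(5, 1) - 53))*(-98) = (2 + (-38 + 8)*(-1*1 - 53))*(-98) = (2 - 30*(-1 - 53))*(-98) = (2 - 30*(-54))*(-98) = (2 + 1620)*(-98) = 1622*(-98) = -158956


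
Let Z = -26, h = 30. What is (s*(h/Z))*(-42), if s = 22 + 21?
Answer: 27090/13 ≈ 2083.8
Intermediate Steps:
s = 43
(s*(h/Z))*(-42) = (43*(30/(-26)))*(-42) = (43*(30*(-1/26)))*(-42) = (43*(-15/13))*(-42) = -645/13*(-42) = 27090/13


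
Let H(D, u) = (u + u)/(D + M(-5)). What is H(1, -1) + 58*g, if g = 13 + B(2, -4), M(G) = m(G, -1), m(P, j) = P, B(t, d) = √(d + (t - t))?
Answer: 1509/2 + 116*I ≈ 754.5 + 116.0*I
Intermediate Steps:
B(t, d) = √d (B(t, d) = √(d + 0) = √d)
M(G) = G
H(D, u) = 2*u/(-5 + D) (H(D, u) = (u + u)/(D - 5) = (2*u)/(-5 + D) = 2*u/(-5 + D))
g = 13 + 2*I (g = 13 + √(-4) = 13 + 2*I ≈ 13.0 + 2.0*I)
H(1, -1) + 58*g = 2*(-1)/(-5 + 1) + 58*(13 + 2*I) = 2*(-1)/(-4) + (754 + 116*I) = 2*(-1)*(-¼) + (754 + 116*I) = ½ + (754 + 116*I) = 1509/2 + 116*I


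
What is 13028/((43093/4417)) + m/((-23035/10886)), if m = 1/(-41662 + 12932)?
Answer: 19041405486051099/14259377818075 ≈ 1335.4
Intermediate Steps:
m = -1/28730 (m = 1/(-28730) = -1/28730 ≈ -3.4807e-5)
13028/((43093/4417)) + m/((-23035/10886)) = 13028/((43093/4417)) - 1/(28730*((-23035/10886))) = 13028/((43093*(1/4417))) - 1/(28730*((-23035*1/10886))) = 13028/(43093/4417) - 1/(28730*(-23035/10886)) = 13028*(4417/43093) - 1/28730*(-10886/23035) = 57544676/43093 + 5443/330897775 = 19041405486051099/14259377818075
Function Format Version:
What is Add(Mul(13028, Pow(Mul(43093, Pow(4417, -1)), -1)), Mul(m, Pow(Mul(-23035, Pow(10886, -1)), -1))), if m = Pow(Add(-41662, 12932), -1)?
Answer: Rational(19041405486051099, 14259377818075) ≈ 1335.4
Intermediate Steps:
m = Rational(-1, 28730) (m = Pow(-28730, -1) = Rational(-1, 28730) ≈ -3.4807e-5)
Add(Mul(13028, Pow(Mul(43093, Pow(4417, -1)), -1)), Mul(m, Pow(Mul(-23035, Pow(10886, -1)), -1))) = Add(Mul(13028, Pow(Mul(43093, Pow(4417, -1)), -1)), Mul(Rational(-1, 28730), Pow(Mul(-23035, Pow(10886, -1)), -1))) = Add(Mul(13028, Pow(Mul(43093, Rational(1, 4417)), -1)), Mul(Rational(-1, 28730), Pow(Mul(-23035, Rational(1, 10886)), -1))) = Add(Mul(13028, Pow(Rational(43093, 4417), -1)), Mul(Rational(-1, 28730), Pow(Rational(-23035, 10886), -1))) = Add(Mul(13028, Rational(4417, 43093)), Mul(Rational(-1, 28730), Rational(-10886, 23035))) = Add(Rational(57544676, 43093), Rational(5443, 330897775)) = Rational(19041405486051099, 14259377818075)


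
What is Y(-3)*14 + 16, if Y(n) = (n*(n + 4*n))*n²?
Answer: 5686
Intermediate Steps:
Y(n) = 5*n⁴ (Y(n) = (n*(5*n))*n² = (5*n²)*n² = 5*n⁴)
Y(-3)*14 + 16 = (5*(-3)⁴)*14 + 16 = (5*81)*14 + 16 = 405*14 + 16 = 5670 + 16 = 5686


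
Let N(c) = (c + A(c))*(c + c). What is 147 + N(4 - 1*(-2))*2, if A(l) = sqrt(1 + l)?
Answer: 291 + 24*sqrt(7) ≈ 354.50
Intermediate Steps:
N(c) = 2*c*(c + sqrt(1 + c)) (N(c) = (c + sqrt(1 + c))*(c + c) = (c + sqrt(1 + c))*(2*c) = 2*c*(c + sqrt(1 + c)))
147 + N(4 - 1*(-2))*2 = 147 + (2*(4 - 1*(-2))*((4 - 1*(-2)) + sqrt(1 + (4 - 1*(-2)))))*2 = 147 + (2*(4 + 2)*((4 + 2) + sqrt(1 + (4 + 2))))*2 = 147 + (2*6*(6 + sqrt(1 + 6)))*2 = 147 + (2*6*(6 + sqrt(7)))*2 = 147 + (72 + 12*sqrt(7))*2 = 147 + (144 + 24*sqrt(7)) = 291 + 24*sqrt(7)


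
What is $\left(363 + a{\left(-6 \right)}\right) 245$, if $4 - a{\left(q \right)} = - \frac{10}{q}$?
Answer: $\frac{268520}{3} \approx 89507.0$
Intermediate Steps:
$a{\left(q \right)} = 4 + \frac{10}{q}$ ($a{\left(q \right)} = 4 - - \frac{10}{q} = 4 + \frac{10}{q}$)
$\left(363 + a{\left(-6 \right)}\right) 245 = \left(363 + \left(4 + \frac{10}{-6}\right)\right) 245 = \left(363 + \left(4 + 10 \left(- \frac{1}{6}\right)\right)\right) 245 = \left(363 + \left(4 - \frac{5}{3}\right)\right) 245 = \left(363 + \frac{7}{3}\right) 245 = \frac{1096}{3} \cdot 245 = \frac{268520}{3}$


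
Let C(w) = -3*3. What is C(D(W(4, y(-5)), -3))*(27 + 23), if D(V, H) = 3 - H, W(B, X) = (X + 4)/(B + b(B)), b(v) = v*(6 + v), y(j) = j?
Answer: -450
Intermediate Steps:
W(B, X) = (4 + X)/(B + B*(6 + B)) (W(B, X) = (X + 4)/(B + B*(6 + B)) = (4 + X)/(B + B*(6 + B)))
C(w) = -9
C(D(W(4, y(-5)), -3))*(27 + 23) = -9*(27 + 23) = -9*50 = -450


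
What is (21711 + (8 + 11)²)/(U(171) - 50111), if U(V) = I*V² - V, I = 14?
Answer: 5518/89773 ≈ 0.061466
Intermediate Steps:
U(V) = -V + 14*V² (U(V) = 14*V² - V = -V + 14*V²)
(21711 + (8 + 11)²)/(U(171) - 50111) = (21711 + (8 + 11)²)/(171*(-1 + 14*171) - 50111) = (21711 + 19²)/(171*(-1 + 2394) - 50111) = (21711 + 361)/(171*2393 - 50111) = 22072/(409203 - 50111) = 22072/359092 = 22072*(1/359092) = 5518/89773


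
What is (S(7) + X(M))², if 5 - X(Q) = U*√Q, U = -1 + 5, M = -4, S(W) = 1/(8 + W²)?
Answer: -126140/3249 - 4576*I/57 ≈ -38.824 - 80.281*I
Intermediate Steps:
U = 4
X(Q) = 5 - 4*√Q
(S(7) + X(M))² = (1/(8 + 7²) + (5 - 8*I))² = (1/(8 + 49) + (5 - 8*I))² = (1/57 + (5 - 8*I))² = (286/57 - 8*I)²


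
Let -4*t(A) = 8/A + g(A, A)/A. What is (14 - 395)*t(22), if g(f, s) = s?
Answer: 5715/44 ≈ 129.89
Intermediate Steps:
t(A) = -¼ - 2/A (t(A) = -(8/A + A/A)/4 = -(8/A + 1)/4 = -(1 + 8/A)/4 = -¼ - 2/A)
(14 - 395)*t(22) = (14 - 395)*((¼)*(-8 - 1*22)/22) = -381*(-8 - 22)/(4*22) = -381*(-30)/(4*22) = -381*(-15/44) = 5715/44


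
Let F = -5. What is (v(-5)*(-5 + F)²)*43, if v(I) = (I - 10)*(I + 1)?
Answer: 258000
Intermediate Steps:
v(I) = (1 + I)*(-10 + I) (v(I) = (-10 + I)*(1 + I) = (1 + I)*(-10 + I))
(v(-5)*(-5 + F)²)*43 = ((-10 + (-5)² - 9*(-5))*(-5 - 5)²)*43 = ((-10 + 25 + 45)*(-10)²)*43 = (60*100)*43 = 6000*43 = 258000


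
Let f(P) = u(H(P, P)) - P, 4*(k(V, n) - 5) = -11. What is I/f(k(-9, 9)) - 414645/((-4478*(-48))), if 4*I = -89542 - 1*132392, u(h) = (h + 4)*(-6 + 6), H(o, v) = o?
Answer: 5299961099/214944 ≈ 24657.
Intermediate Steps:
k(V, n) = 9/4 (k(V, n) = 5 + (¼)*(-11) = 5 - 11/4 = 9/4)
u(h) = 0 (u(h) = (4 + h)*0 = 0)
I = -110967/2 (I = (-89542 - 1*132392)/4 = (-89542 - 132392)/4 = (¼)*(-221934) = -110967/2 ≈ -55484.)
f(P) = -P (f(P) = 0 - P = -P)
I/f(k(-9, 9)) - 414645/((-4478*(-48))) = -110967/(2*((-1*9/4))) - 414645/((-4478*(-48))) = -110967/(2*(-9/4)) - 414645/214944 = -110967/2*(-4/9) - 414645*1/214944 = 73978/3 - 138215/71648 = 5299961099/214944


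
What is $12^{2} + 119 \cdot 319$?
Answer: $38105$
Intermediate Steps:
$12^{2} + 119 \cdot 319 = 144 + 37961 = 38105$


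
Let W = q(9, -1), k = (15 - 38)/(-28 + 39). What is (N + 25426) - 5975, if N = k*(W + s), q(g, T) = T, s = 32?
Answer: 213248/11 ≈ 19386.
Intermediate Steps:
k = -23/11 ≈ -2.0909
W = -1
N = -713/11 (N = -23*(-1 + 32)/11 = -23/11*31 = -713/11 ≈ -64.818)
(N + 25426) - 5975 = (-713/11 + 25426) - 5975 = 278973/11 - 5975 = 213248/11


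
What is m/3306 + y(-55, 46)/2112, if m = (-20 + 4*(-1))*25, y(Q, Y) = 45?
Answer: -62135/387904 ≈ -0.16018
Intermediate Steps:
m = -600 (m = (-20 - 4)*25 = -24*25 = -600)
m/3306 + y(-55, 46)/2112 = -600/3306 + 45/2112 = -600*1/3306 + 45*(1/2112) = -100/551 + 15/704 = -62135/387904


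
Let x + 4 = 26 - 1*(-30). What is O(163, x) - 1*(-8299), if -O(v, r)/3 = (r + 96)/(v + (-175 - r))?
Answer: 132895/16 ≈ 8305.9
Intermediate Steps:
x = 52 (x = -4 + (26 - 1*(-30)) = -4 + (26 + 30) = -4 + 56 = 52)
O(v, r) = -3*(96 + r)/(-175 + v - r) (O(v, r) = -3*(r + 96)/(v + (-175 - r)) = -3*(96 + r)/(-175 + v - r))
O(163, x) - 1*(-8299) = 3*(96 + 52)/(175 + 52 - 1*163) - 1*(-8299) = 3*148/(175 + 52 - 163) + 8299 = 3*148/64 + 8299 = 3*(1/64)*148 + 8299 = 111/16 + 8299 = 132895/16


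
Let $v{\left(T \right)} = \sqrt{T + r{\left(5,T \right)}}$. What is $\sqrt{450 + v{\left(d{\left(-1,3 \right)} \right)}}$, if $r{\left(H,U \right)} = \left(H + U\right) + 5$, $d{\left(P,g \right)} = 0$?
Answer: $\sqrt{450 + \sqrt{10}} \approx 21.288$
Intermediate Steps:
$r{\left(H,U \right)} = 5 + H + U$
$v{\left(T \right)} = \sqrt{10 + 2 T}$ ($v{\left(T \right)} = \sqrt{T + \left(5 + 5 + T\right)} = \sqrt{T + \left(10 + T\right)} = \sqrt{10 + 2 T}$)
$\sqrt{450 + v{\left(d{\left(-1,3 \right)} \right)}} = \sqrt{450 + \sqrt{10 + 2 \cdot 0}} = \sqrt{450 + \sqrt{10 + 0}} = \sqrt{450 + \sqrt{10}}$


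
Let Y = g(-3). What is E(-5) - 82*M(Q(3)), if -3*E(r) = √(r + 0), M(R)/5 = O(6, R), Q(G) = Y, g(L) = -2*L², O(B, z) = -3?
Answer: 1230 - I*√5/3 ≈ 1230.0 - 0.74536*I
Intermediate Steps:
Y = -18 (Y = -2*(-3)² = -2*9 = -18)
Q(G) = -18
M(R) = -15 (M(R) = 5*(-3) = -15)
E(r) = -√r/3 (E(r) = -√(r + 0)/3 = -√r/3)
E(-5) - 82*M(Q(3)) = -I*√5/3 - 82*(-15) = -I*√5/3 + 1230 = 1230 - I*√5/3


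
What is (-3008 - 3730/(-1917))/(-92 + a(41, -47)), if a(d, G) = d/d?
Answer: 5762606/174447 ≈ 33.034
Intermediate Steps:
a(d, G) = 1
(-3008 - 3730/(-1917))/(-92 + a(41, -47)) = (-3008 - 3730/(-1917))/(-92 + 1) = (-3008 - 3730*(-1/1917))/(-91) = (-3008 + 3730/1917)*(-1/91) = -5762606/1917*(-1/91) = 5762606/174447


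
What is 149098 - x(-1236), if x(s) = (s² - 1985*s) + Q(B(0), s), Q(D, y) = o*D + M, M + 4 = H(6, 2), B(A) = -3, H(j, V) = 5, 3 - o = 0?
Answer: -3832050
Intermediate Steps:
o = 3 (o = 3 - 1*0 = 3 + 0 = 3)
M = 1 (M = -4 + 5 = 1)
Q(D, y) = 1 + 3*D (Q(D, y) = 3*D + 1 = 1 + 3*D)
x(s) = -8 + s² - 1985*s (x(s) = (s² - 1985*s) + (1 + 3*(-3)) = (s² - 1985*s) + (1 - 9) = (s² - 1985*s) - 8 = -8 + s² - 1985*s)
149098 - x(-1236) = 149098 - (-8 + (-1236)² - 1985*(-1236)) = 149098 - (-8 + 1527696 + 2453460) = 149098 - 1*3981148 = 149098 - 3981148 = -3832050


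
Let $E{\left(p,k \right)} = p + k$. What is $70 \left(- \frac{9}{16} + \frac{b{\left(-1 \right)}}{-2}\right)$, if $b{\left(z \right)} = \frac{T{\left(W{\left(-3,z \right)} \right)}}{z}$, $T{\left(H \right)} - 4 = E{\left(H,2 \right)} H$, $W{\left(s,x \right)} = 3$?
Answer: $\frac{5005}{8} \approx 625.63$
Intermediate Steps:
$E{\left(p,k \right)} = k + p$
$T{\left(H \right)} = 4 + H \left(2 + H\right)$ ($T{\left(H \right)} = 4 + \left(2 + H\right) H = 4 + H \left(2 + H\right)$)
$b{\left(z \right)} = \frac{19}{z}$ ($b{\left(z \right)} = \frac{4 + 3 \left(2 + 3\right)}{z} = \frac{4 + 3 \cdot 5}{z} = \frac{4 + 15}{z} = \frac{19}{z}$)
$70 \left(- \frac{9}{16} + \frac{b{\left(-1 \right)}}{-2}\right) = 70 \left(- \frac{9}{16} + \frac{19 \frac{1}{-1}}{-2}\right) = 70 \left(\left(-9\right) \frac{1}{16} + 19 \left(-1\right) \left(- \frac{1}{2}\right)\right) = 70 \left(- \frac{9}{16} - - \frac{19}{2}\right) = 70 \left(- \frac{9}{16} + \frac{19}{2}\right) = 70 \cdot \frac{143}{16} = \frac{5005}{8}$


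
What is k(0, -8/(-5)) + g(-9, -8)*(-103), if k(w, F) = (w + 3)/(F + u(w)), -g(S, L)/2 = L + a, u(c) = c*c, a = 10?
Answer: 3311/8 ≈ 413.88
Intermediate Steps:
u(c) = c²
g(S, L) = -20 - 2*L (g(S, L) = -2*(L + 10) = -2*(10 + L) = -20 - 2*L)
k(w, F) = (3 + w)/(F + w²) (k(w, F) = (w + 3)/(F + w²) = (3 + w)/(F + w²))
k(0, -8/(-5)) + g(-9, -8)*(-103) = (3 + 0)/(-8/(-5) + 0²) + (-20 - 2*(-8))*(-103) = 3/(-8*(-⅕) + 0) + (-20 + 16)*(-103) = 3/(8/5 + 0) - 4*(-103) = 3/(8/5) + 412 = (5/8)*3 + 412 = 15/8 + 412 = 3311/8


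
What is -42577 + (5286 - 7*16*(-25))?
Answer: -34491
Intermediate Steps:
-42577 + (5286 - 7*16*(-25)) = -42577 + (5286 - 112*(-25)) = -42577 + (5286 + 2800) = -42577 + 8086 = -34491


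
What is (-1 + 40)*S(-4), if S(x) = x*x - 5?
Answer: 429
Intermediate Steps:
S(x) = -5 + x**2 (S(x) = x**2 - 5 = -5 + x**2)
(-1 + 40)*S(-4) = (-1 + 40)*(-5 + (-4)**2) = 39*(-5 + 16) = 39*11 = 429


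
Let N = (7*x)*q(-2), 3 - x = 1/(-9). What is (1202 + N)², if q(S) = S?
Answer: 108701476/81 ≈ 1.3420e+6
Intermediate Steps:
x = 28/9 (x = 3 - 1/(-9) = 3 - 1*(-⅑) = 3 + ⅑ = 28/9 ≈ 3.1111)
N = -392/9 (N = (7*(28/9))*(-2) = (196/9)*(-2) = -392/9 ≈ -43.556)
(1202 + N)² = (1202 - 392/9)² = (10426/9)² = 108701476/81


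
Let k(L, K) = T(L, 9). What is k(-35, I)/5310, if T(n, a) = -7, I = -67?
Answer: -7/5310 ≈ -0.0013183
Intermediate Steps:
k(L, K) = -7
k(-35, I)/5310 = -7/5310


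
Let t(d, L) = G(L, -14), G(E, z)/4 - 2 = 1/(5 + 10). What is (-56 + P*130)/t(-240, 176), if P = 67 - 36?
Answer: 29805/62 ≈ 480.73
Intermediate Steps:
P = 31
G(E, z) = 124/15 (G(E, z) = 8 + 4/(5 + 10) = 8 + 4/15 = 124/15)
t(d, L) = 124/15
(-56 + P*130)/t(-240, 176) = (-56 + 31*130)/(124/15) = (-56 + 4030)*(15/124) = 3974*(15/124) = 29805/62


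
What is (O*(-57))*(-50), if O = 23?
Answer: 65550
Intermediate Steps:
(O*(-57))*(-50) = (23*(-57))*(-50) = -1311*(-50) = 65550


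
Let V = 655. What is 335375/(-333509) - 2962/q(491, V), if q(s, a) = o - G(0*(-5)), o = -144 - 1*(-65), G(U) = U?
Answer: 961359033/26347211 ≈ 36.488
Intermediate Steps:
o = -79 (o = -144 + 65 = -79)
q(s, a) = -79 (q(s, a) = -79 - 0*(-5) = -79 - 1*0 = -79 + 0 = -79)
335375/(-333509) - 2962/q(491, V) = 335375/(-333509) - 2962/(-79) = 335375*(-1/333509) - 2962*(-1/79) = -335375/333509 + 2962/79 = 961359033/26347211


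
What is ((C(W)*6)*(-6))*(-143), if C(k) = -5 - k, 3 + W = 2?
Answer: -20592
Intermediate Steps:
W = -1 (W = -3 + 2 = -1)
((C(W)*6)*(-6))*(-143) = (((-5 - 1*(-1))*6)*(-6))*(-143) = (((-5 + 1)*6)*(-6))*(-143) = (-4*6*(-6))*(-143) = -24*(-6)*(-143) = 144*(-143) = -20592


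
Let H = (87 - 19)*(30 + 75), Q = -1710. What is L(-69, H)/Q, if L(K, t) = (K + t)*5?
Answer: -2357/114 ≈ -20.675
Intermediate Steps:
H = 7140 (H = 68*105 = 7140)
L(K, t) = 5*K + 5*t
L(-69, H)/Q = (5*(-69) + 5*7140)/(-1710) = (-345 + 35700)*(-1/1710) = 35355*(-1/1710) = -2357/114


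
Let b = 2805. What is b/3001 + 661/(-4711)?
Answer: 11230694/14137711 ≈ 0.79438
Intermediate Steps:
b/3001 + 661/(-4711) = 2805/3001 + 661/(-4711) = 2805*(1/3001) + 661*(-1/4711) = 2805/3001 - 661/4711 = 11230694/14137711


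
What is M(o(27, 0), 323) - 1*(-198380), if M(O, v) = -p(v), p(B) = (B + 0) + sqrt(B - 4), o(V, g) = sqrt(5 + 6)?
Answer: 198057 - sqrt(319) ≈ 1.9804e+5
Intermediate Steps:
o(V, g) = sqrt(11)
p(B) = B + sqrt(-4 + B)
M(O, v) = -v - sqrt(-4 + v) (M(O, v) = -(v + sqrt(-4 + v)) = -v - sqrt(-4 + v))
M(o(27, 0), 323) - 1*(-198380) = (-1*323 - sqrt(-4 + 323)) - 1*(-198380) = (-323 - sqrt(319)) + 198380 = 198057 - sqrt(319)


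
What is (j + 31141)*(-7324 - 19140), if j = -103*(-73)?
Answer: -1023098240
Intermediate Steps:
j = 7519
(j + 31141)*(-7324 - 19140) = (7519 + 31141)*(-7324 - 19140) = 38660*(-26464) = -1023098240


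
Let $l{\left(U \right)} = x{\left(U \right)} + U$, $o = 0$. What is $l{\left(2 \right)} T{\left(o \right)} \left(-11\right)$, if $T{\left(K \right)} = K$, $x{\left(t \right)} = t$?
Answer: $0$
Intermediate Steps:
$l{\left(U \right)} = 2 U$ ($l{\left(U \right)} = U + U = 2 U$)
$l{\left(2 \right)} T{\left(o \right)} \left(-11\right) = 2 \cdot 2 \cdot 0 \left(-11\right) = 4 \cdot 0 \left(-11\right) = 0 \left(-11\right) = 0$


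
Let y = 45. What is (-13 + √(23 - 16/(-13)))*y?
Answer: -585 + 135*√455/13 ≈ -363.49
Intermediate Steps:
(-13 + √(23 - 16/(-13)))*y = (-13 + √(23 - 16/(-13)))*45 = (-13 + √(23 - 16*(-1/13)))*45 = (-13 + √(23 + 16/13))*45 = (-13 + √(315/13))*45 = (-13 + 3*√455/13)*45 = -585 + 135*√455/13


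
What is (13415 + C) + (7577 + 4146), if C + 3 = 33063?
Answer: 58198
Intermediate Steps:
C = 33060 (C = -3 + 33063 = 33060)
(13415 + C) + (7577 + 4146) = (13415 + 33060) + (7577 + 4146) = 46475 + 11723 = 58198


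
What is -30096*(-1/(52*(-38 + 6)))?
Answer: -1881/104 ≈ -18.087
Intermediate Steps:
-30096*(-1/(52*(-38 + 6))) = -30096/((-32*(-52))) = -30096/1664 = -30096*1/1664 = -1881/104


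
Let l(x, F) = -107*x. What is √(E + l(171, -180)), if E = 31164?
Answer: √12867 ≈ 113.43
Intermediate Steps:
√(E + l(171, -180)) = √(31164 - 107*171) = √(31164 - 18297) = √12867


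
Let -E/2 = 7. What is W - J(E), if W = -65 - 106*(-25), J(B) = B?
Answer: 2599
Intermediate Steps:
E = -14 (E = -2*7 = -14)
W = 2585 (W = -65 + 2650 = 2585)
W - J(E) = 2585 - 1*(-14) = 2585 + 14 = 2599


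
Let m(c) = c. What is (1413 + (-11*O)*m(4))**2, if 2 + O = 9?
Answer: 1221025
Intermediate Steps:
O = 7 (O = -2 + 9 = 7)
(1413 + (-11*O)*m(4))**2 = (1413 - 11*7*4)**2 = (1413 - 77*4)**2 = (1413 - 308)**2 = 1105**2 = 1221025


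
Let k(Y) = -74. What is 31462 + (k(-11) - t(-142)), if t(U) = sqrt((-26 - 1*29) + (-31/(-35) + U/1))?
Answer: 31388 - 4*I*sqrt(15015)/35 ≈ 31388.0 - 14.004*I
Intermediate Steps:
t(U) = sqrt(-1894/35 + U) (t(U) = sqrt((-26 - 29) + (-31*(-1/35) + U*1)) = sqrt(-55 + (31/35 + U)) = sqrt(-1894/35 + U))
31462 + (k(-11) - t(-142)) = 31462 + (-74 - sqrt(-66290 + 1225*(-142))/35) = 31462 + (-74 - sqrt(-66290 - 173950)/35) = 31462 + (-74 - sqrt(-240240)/35) = 31462 + (-74 - 4*I*sqrt(15015)/35) = 31388 - 4*I*sqrt(15015)/35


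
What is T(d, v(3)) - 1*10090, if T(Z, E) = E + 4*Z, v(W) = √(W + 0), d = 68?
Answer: -9818 + √3 ≈ -9816.3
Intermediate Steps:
v(W) = √W
T(d, v(3)) - 1*10090 = (√3 + 4*68) - 1*10090 = (√3 + 272) - 10090 = (272 + √3) - 10090 = -9818 + √3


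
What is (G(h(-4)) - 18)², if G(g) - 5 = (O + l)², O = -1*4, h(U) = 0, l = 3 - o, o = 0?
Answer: 144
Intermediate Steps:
l = 3 (l = 3 - 1*0 = 3 + 0 = 3)
O = -4
G(g) = 6 (G(g) = 5 + (-4 + 3)² = 5 + (-1)² = 5 + 1 = 6)
(G(h(-4)) - 18)² = (6 - 18)² = (-12)² = 144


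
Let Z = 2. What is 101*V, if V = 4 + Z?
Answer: 606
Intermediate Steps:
V = 6 (V = 4 + 2 = 6)
101*V = 101*6 = 606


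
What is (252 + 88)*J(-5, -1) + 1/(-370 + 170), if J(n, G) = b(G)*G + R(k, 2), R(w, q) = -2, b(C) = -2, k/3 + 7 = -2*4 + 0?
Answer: -1/200 ≈ -0.0050000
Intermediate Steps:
k = -45 (k = -21 + 3*(-2*4 + 0) = -21 + 3*(-8 + 0) = -21 + 3*(-8) = -21 - 24 = -45)
J(n, G) = -2 - 2*G (J(n, G) = -2*G - 2 = -2 - 2*G)
(252 + 88)*J(-5, -1) + 1/(-370 + 170) = (252 + 88)*(-2 - 2*(-1)) + 1/(-370 + 170) = 340*(-2 + 2) + 1/(-200) = 340*0 - 1/200 = 0 - 1/200 = -1/200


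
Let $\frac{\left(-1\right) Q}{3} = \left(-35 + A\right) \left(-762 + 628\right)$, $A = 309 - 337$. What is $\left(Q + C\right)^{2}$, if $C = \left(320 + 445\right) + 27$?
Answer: $601917156$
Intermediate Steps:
$A = -28$ ($A = 309 - 337 = -28$)
$Q = -25326$ ($Q = - 3 \left(-35 - 28\right) \left(-762 + 628\right) = - 3 \left(\left(-63\right) \left(-134\right)\right) = \left(-3\right) 8442 = -25326$)
$C = 792$ ($C = 765 + 27 = 792$)
$\left(Q + C\right)^{2} = \left(-25326 + 792\right)^{2} = \left(-24534\right)^{2} = 601917156$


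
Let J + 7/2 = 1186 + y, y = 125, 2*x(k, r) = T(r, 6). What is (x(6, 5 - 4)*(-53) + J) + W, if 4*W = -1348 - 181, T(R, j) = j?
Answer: 3065/4 ≈ 766.25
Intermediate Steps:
x(k, r) = 3 (x(k, r) = (1/2)*6 = 3)
J = 2615/2 (J = -7/2 + (1186 + 125) = -7/2 + 1311 = 2615/2 ≈ 1307.5)
W = -1529/4 (W = (-1348 - 181)/4 = (1/4)*(-1529) = -1529/4 ≈ -382.25)
(x(6, 5 - 4)*(-53) + J) + W = (3*(-53) + 2615/2) - 1529/4 = (-159 + 2615/2) - 1529/4 = 2297/2 - 1529/4 = 3065/4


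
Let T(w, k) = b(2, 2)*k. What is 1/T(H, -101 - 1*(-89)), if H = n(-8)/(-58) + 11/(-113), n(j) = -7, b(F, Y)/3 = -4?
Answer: 1/144 ≈ 0.0069444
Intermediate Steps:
b(F, Y) = -12 (b(F, Y) = 3*(-4) = -12)
H = 153/6554 (H = -7/(-58) + 11/(-113) = -7*(-1/58) + 11*(-1/113) = 7/58 - 11/113 = 153/6554 ≈ 0.023345)
T(w, k) = -12*k
1/T(H, -101 - 1*(-89)) = 1/(-12*(-101 - 1*(-89))) = 1/(-12*(-101 + 89)) = 1/(-12*(-12)) = 1/144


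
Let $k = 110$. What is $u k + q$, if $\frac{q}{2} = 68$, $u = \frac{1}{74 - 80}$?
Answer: $\frac{353}{3} \approx 117.67$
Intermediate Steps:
$u = - \frac{1}{6}$ ($u = \frac{1}{-6} = - \frac{1}{6} \approx -0.16667$)
$q = 136$ ($q = 2 \cdot 68 = 136$)
$u k + q = \left(- \frac{1}{6}\right) 110 + 136 = - \frac{55}{3} + 136 = \frac{353}{3}$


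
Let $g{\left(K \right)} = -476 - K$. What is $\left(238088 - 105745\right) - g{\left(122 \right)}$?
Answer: $132941$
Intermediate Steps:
$\left(238088 - 105745\right) - g{\left(122 \right)} = \left(238088 - 105745\right) - \left(-476 - 122\right) = 132343 - \left(-476 - 122\right) = 132343 - -598 = 132343 + 598 = 132941$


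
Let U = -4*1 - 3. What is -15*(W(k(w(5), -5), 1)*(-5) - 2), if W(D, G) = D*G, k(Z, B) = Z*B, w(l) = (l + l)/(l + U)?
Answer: 1905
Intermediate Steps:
U = -7 (U = -4 - 3 = -7)
w(l) = 2*l/(-7 + l) (w(l) = (l + l)/(l - 7) = (2*l)/(-7 + l) = 2*l/(-7 + l))
k(Z, B) = B*Z
-15*(W(k(w(5), -5), 1)*(-5) - 2) = -15*((-10*5/(-7 + 5)*1)*(-5) - 2) = -15*((-10*5/(-2)*1)*(-5) - 2) = -15*((-10*5*(-1)/2*1)*(-5) - 2) = -15*((-5*(-5)*1)*(-5) - 2) = -15*((25*1)*(-5) - 2) = -15*(25*(-5) - 2) = -15*(-125 - 2) = -15*(-127) = 1905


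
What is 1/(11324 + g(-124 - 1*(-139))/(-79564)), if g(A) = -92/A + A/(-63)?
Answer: 2784740/31534395983 ≈ 8.8308e-5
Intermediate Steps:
g(A) = -92/A - A/63 (g(A) = -92/A + A*(-1/63) = -92/A - A/63)
1/(11324 + g(-124 - 1*(-139))/(-79564)) = 1/(11324 + (-92/(-124 - 1*(-139)) - (-124 - 1*(-139))/63)/(-79564)) = 1/(11324 + (-92/(-124 + 139) - (-124 + 139)/63)*(-1/79564)) = 1/(11324 + (-92/15 - 1/63*15)*(-1/79564)) = 1/(11324 + (-92*1/15 - 5/21)*(-1/79564)) = 1/(11324 + (-92/15 - 5/21)*(-1/79564)) = 1/(11324 - 223/35*(-1/79564)) = 1/(11324 + 223/2784740) = 1/(31534395983/2784740) = 2784740/31534395983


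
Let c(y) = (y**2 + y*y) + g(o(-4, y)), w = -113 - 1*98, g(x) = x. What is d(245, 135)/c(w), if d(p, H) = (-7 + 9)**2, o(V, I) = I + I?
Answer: 1/22155 ≈ 4.5137e-5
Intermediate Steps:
o(V, I) = 2*I
d(p, H) = 4 (d(p, H) = 2**2 = 4)
w = -211 (w = -113 - 98 = -211)
c(y) = 2*y + 2*y**2 (c(y) = (y**2 + y*y) + 2*y = (y**2 + y**2) + 2*y = 2*y**2 + 2*y = 2*y + 2*y**2)
d(245, 135)/c(w) = 4/((2*(-211)*(1 - 211))) = 4/((2*(-211)*(-210))) = 4/88620 = 4*(1/88620) = 1/22155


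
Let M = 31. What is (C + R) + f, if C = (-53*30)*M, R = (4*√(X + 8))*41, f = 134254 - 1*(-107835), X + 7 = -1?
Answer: 192799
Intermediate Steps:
X = -8 (X = -7 - 1 = -8)
f = 242089 (f = 134254 + 107835 = 242089)
R = 0 (R = (4*√(-8 + 8))*41 = (4*√0)*41 = (4*0)*41 = 0*41 = 0)
C = -49290 (C = -53*30*31 = -1590*31 = -49290)
(C + R) + f = (-49290 + 0) + 242089 = -49290 + 242089 = 192799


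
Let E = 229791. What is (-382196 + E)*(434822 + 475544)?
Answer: -138744330230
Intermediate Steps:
(-382196 + E)*(434822 + 475544) = (-382196 + 229791)*(434822 + 475544) = -152405*910366 = -138744330230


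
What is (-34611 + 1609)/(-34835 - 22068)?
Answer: 33002/56903 ≈ 0.57997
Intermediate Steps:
(-34611 + 1609)/(-34835 - 22068) = -33002/(-56903) = -33002*(-1/56903) = 33002/56903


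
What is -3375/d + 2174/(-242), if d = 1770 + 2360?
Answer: -979537/99946 ≈ -9.8007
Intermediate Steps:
d = 4130
-3375/d + 2174/(-242) = -3375/4130 + 2174/(-242) = -3375*1/4130 + 2174*(-1/242) = -675/826 - 1087/121 = -979537/99946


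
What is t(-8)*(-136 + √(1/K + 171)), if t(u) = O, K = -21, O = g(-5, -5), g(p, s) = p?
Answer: 680 - 5*√75390/21 ≈ 614.63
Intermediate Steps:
O = -5
t(u) = -5
t(-8)*(-136 + √(1/K + 171)) = -5*(-136 + √(1/(-21) + 171)) = -5*(-136 + √(-1/21 + 171)) = -5*(-136 + √(3590/21)) = -5*(-136 + √75390/21) = 680 - 5*√75390/21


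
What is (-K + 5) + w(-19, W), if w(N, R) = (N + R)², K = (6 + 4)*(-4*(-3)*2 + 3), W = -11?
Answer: 635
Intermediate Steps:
K = 270 (K = 10*(12*2 + 3) = 10*(24 + 3) = 10*27 = 270)
(-K + 5) + w(-19, W) = (-1*270 + 5) + (-19 - 11)² = (-270 + 5) + (-30)² = -265 + 900 = 635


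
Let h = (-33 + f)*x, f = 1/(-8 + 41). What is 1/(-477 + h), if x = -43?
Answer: 33/31043 ≈ 0.0010630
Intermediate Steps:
f = 1/33 ≈ 0.030303
h = 46784/33 (h = (-33 + 1/33)*(-43) = -1088/33*(-43) = 46784/33 ≈ 1417.7)
1/(-477 + h) = 1/(-477 + 46784/33) = 1/(31043/33) = 33/31043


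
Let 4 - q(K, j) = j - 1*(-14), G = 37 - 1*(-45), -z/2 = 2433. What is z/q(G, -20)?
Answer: -2433/5 ≈ -486.60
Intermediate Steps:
z = -4866 (z = -2*2433 = -4866)
G = 82 (G = 37 + 45 = 82)
q(K, j) = -10 - j (q(K, j) = 4 - (j - 1*(-14)) = 4 - (j + 14) = 4 - (14 + j) = 4 + (-14 - j) = -10 - j)
z/q(G, -20) = -4866/(-10 - 1*(-20)) = -4866/(-10 + 20) = -4866/10 = -4866*1/10 = -2433/5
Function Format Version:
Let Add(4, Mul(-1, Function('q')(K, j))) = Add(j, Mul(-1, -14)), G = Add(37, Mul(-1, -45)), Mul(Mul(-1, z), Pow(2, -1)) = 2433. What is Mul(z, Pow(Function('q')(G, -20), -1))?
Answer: Rational(-2433, 5) ≈ -486.60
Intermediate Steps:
z = -4866 (z = Mul(-2, 2433) = -4866)
G = 82 (G = Add(37, 45) = 82)
Function('q')(K, j) = Add(-10, Mul(-1, j)) (Function('q')(K, j) = Add(4, Mul(-1, Add(j, Mul(-1, -14)))) = Add(4, Mul(-1, Add(j, 14))) = Add(4, Mul(-1, Add(14, j))) = Add(4, Add(-14, Mul(-1, j))) = Add(-10, Mul(-1, j)))
Mul(z, Pow(Function('q')(G, -20), -1)) = Mul(-4866, Pow(Add(-10, Mul(-1, -20)), -1)) = Mul(-4866, Pow(Add(-10, 20), -1)) = Mul(-4866, Pow(10, -1)) = Mul(-4866, Rational(1, 10)) = Rational(-2433, 5)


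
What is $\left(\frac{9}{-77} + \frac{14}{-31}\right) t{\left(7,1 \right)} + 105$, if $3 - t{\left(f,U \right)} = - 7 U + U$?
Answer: $\frac{238422}{2387} \approx 99.884$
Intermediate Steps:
$t{\left(f,U \right)} = 3 + 6 U$ ($t{\left(f,U \right)} = 3 - \left(- 7 U + U\right) = 3 - - 6 U = 3 + 6 U$)
$\left(\frac{9}{-77} + \frac{14}{-31}\right) t{\left(7,1 \right)} + 105 = \left(\frac{9}{-77} + \frac{14}{-31}\right) \left(3 + 6 \cdot 1\right) + 105 = \left(9 \left(- \frac{1}{77}\right) + 14 \left(- \frac{1}{31}\right)\right) \left(3 + 6\right) + 105 = \left(- \frac{9}{77} - \frac{14}{31}\right) 9 + 105 = \left(- \frac{1357}{2387}\right) 9 + 105 = - \frac{12213}{2387} + 105 = \frac{238422}{2387}$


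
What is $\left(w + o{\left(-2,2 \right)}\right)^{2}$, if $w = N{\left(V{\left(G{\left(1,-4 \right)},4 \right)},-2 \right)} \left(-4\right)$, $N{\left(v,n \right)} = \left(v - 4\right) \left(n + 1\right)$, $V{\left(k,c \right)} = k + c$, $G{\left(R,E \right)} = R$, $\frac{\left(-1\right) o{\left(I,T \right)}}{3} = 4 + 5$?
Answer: $529$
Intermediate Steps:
$o{\left(I,T \right)} = -27$ ($o{\left(I,T \right)} = - 3 \left(4 + 5\right) = \left(-3\right) 9 = -27$)
$V{\left(k,c \right)} = c + k$
$N{\left(v,n \right)} = \left(1 + n\right) \left(-4 + v\right)$ ($N{\left(v,n \right)} = \left(-4 + v\right) \left(1 + n\right) = \left(1 + n\right) \left(-4 + v\right)$)
$w = 4$ ($w = \left(-4 + \left(4 + 1\right) - -8 - 2 \left(4 + 1\right)\right) \left(-4\right) = \left(-4 + 5 + 8 - 10\right) \left(-4\right) = \left(-1\right) \left(-4\right) = 4$)
$\left(w + o{\left(-2,2 \right)}\right)^{2} = \left(4 - 27\right)^{2} = \left(-23\right)^{2} = 529$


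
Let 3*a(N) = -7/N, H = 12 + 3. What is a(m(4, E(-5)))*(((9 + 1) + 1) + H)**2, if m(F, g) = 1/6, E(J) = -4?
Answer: -9464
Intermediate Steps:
H = 15
m(F, g) = 1/6
a(N) = -7/(3*N) (a(N) = (-7/N)/3 = -7/(3*N))
a(m(4, E(-5)))*(((9 + 1) + 1) + H)**2 = (-7/(3*1/6))*(((9 + 1) + 1) + 15)**2 = (-7/3*6)*((10 + 1) + 15)**2 = -14*(11 + 15)**2 = -14*26**2 = -14*676 = -9464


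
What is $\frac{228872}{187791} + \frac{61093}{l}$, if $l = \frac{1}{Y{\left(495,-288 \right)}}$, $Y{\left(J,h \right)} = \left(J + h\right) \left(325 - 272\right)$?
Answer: $\frac{125867162670545}{187791} \approx 6.7025 \cdot 10^{8}$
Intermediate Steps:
$Y{\left(J,h \right)} = 53 J + 53 h$ ($Y{\left(J,h \right)} = \left(J + h\right) 53 = 53 J + 53 h$)
$l = \frac{1}{10971}$ ($l = \frac{1}{53 \cdot 495 + 53 \left(-288\right)} = \frac{1}{26235 - 15264} = \frac{1}{10971} \approx 9.1149 \cdot 10^{-5}$)
$\frac{228872}{187791} + \frac{61093}{l} = \frac{228872}{187791} + 61093 \frac{1}{\frac{1}{10971}} = 228872 \cdot \frac{1}{187791} + 61093 \cdot 10971 = \frac{228872}{187791} + 670251303 = \frac{125867162670545}{187791}$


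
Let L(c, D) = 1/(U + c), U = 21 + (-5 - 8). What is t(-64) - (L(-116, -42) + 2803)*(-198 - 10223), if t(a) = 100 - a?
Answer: 3154694095/108 ≈ 2.9210e+7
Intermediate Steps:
U = 8 (U = 21 - 13 = 8)
L(c, D) = 1/(8 + c)
t(-64) - (L(-116, -42) + 2803)*(-198 - 10223) = (100 - 1*(-64)) - (1/(8 - 116) + 2803)*(-198 - 10223) = (100 + 64) - (1/(-108) + 2803)*(-10421) = 164 - (-1/108 + 2803)*(-10421) = 164 - 302723*(-10421)/108 = 164 - 1*(-3154676383/108) = 164 + 3154676383/108 = 3154694095/108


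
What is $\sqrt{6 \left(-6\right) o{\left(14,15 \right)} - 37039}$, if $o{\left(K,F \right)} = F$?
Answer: $i \sqrt{37579} \approx 193.85 i$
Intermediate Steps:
$\sqrt{6 \left(-6\right) o{\left(14,15 \right)} - 37039} = \sqrt{6 \left(-6\right) 15 - 37039} = \sqrt{\left(-36\right) 15 - 37039} = \sqrt{-540 - 37039} = \sqrt{-37579} = i \sqrt{37579}$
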